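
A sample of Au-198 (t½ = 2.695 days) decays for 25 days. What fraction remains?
N/N₀ = (1/2)^(t/t½) = 0.001613 = 0.161%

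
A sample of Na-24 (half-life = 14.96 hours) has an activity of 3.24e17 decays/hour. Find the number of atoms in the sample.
N = A/λ = 6.993e18 atoms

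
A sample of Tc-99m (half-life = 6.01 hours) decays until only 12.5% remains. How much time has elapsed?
t = t½ × log₂(N₀/N) = 18.03 hours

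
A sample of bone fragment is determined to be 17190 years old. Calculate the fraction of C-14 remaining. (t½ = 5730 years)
N/N₀ = (1/2)^(t/t½) = 0.125 = 12.5%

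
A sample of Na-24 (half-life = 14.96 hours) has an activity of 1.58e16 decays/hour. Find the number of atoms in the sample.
N = A/λ = 3.41e17 atoms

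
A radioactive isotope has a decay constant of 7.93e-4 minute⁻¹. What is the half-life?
t½ = ln(2)/λ = 874.1 minutes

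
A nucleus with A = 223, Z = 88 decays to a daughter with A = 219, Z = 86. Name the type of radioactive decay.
ΔA = -4, ΔZ = -2 ⇒ alpha decay (α)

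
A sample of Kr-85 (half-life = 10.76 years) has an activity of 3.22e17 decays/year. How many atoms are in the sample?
N = A/λ = 4.999e18 atoms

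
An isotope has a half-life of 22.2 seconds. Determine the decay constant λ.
λ = ln(2)/t½ = 0.03122 second⁻¹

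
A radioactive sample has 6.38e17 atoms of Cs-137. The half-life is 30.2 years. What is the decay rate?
A = λN = 1.464e16 decays/year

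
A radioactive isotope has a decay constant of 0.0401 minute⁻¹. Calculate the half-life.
t½ = ln(2)/λ = 17.29 minutes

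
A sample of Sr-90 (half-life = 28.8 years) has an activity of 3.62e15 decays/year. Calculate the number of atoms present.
N = A/λ = 1.504e17 atoms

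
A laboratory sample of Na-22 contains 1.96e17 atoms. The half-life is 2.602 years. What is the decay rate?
A = λN = 5.221e16 decays/year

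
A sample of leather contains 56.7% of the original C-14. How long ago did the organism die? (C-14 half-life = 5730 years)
Age = t½ × log₂(1/ratio) = 4690 years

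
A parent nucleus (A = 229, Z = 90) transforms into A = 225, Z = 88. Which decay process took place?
ΔA = -4, ΔZ = -2 ⇒ alpha decay (α)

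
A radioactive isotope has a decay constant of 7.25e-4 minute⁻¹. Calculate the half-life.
t½ = ln(2)/λ = 956.1 minutes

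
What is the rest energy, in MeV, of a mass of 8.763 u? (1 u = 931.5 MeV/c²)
E = mc² = 8163 MeV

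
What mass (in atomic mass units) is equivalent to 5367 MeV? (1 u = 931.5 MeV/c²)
m = E/c² = 5.762 u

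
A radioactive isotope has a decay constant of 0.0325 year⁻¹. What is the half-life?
t½ = ln(2)/λ = 21.33 years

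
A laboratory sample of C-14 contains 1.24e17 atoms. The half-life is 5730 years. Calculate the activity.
A = λN = 1.5e13 decays/year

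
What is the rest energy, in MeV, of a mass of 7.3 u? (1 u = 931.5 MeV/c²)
E = mc² = 6800 MeV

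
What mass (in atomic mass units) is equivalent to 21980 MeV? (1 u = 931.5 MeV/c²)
m = E/c² = 23.6 u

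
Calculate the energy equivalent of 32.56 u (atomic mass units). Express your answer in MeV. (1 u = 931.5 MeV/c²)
E = mc² = 30330 MeV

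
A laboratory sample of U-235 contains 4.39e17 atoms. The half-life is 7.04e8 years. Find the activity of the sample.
A = λN = 4.322e8 decays/year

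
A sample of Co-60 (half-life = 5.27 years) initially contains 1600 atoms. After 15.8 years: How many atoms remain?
N = N₀(1/2)^(t/t½) = 200.3 atoms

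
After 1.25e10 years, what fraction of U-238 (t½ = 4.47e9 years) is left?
N/N₀ = (1/2)^(t/t½) = 0.1439 = 14.4%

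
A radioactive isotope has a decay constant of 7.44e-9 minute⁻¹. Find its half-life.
t½ = ln(2)/λ = 9.316e7 minutes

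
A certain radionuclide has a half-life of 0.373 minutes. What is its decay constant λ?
λ = ln(2)/t½ = 1.858 minute⁻¹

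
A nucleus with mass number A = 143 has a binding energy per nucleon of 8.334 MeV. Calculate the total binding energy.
B.E. = 8.334 × 143 = 1192 MeV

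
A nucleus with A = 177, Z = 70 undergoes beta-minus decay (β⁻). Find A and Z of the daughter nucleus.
Daughter: A = 177, Z = 71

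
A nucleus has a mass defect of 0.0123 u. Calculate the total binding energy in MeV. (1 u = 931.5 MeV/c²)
B.E. = Δm × 931.5 = 11.46 MeV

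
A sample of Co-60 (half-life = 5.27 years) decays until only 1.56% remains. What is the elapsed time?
t = t½ × log₂(N₀/N) = 31.63 years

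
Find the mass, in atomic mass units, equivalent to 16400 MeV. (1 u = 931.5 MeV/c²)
m = E/c² = 17.61 u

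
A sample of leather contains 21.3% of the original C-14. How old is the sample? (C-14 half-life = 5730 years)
Age = t½ × log₂(1/ratio) = 12780 years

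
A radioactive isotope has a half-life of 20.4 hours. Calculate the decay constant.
λ = ln(2)/t½ = 0.03398 hour⁻¹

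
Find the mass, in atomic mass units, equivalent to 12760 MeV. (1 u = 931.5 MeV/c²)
m = E/c² = 13.7 u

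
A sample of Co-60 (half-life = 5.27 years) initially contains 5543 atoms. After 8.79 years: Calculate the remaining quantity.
N = N₀(1/2)^(t/t½) = 1744 atoms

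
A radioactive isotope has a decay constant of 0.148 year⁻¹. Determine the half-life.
t½ = ln(2)/λ = 4.683 years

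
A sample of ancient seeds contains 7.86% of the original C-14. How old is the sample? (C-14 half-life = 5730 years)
Age = t½ × log₂(1/ratio) = 21030 years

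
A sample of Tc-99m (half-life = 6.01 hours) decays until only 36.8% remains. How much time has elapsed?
t = t½ × log₂(N₀/N) = 8.668 hours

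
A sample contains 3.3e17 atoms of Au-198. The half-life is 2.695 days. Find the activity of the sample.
A = λN = 8.488e16 decays/day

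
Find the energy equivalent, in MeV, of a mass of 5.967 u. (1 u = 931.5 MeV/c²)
E = mc² = 5558 MeV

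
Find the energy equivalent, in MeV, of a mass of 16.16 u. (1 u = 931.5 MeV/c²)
E = mc² = 15050 MeV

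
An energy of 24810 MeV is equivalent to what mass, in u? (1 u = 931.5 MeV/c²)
m = E/c² = 26.63 u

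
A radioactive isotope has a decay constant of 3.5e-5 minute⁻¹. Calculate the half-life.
t½ = ln(2)/λ = 19800 minutes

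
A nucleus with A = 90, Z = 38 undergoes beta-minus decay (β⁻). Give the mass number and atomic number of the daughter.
Daughter: A = 90, Z = 39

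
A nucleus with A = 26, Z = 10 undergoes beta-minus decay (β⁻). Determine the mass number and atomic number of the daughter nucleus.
Daughter: A = 26, Z = 11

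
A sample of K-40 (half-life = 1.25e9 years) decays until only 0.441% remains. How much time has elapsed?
t = t½ × log₂(N₀/N) = 9.781e9 years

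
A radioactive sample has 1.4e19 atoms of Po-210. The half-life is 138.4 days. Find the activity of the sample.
A = λN = 7.012e16 decays/day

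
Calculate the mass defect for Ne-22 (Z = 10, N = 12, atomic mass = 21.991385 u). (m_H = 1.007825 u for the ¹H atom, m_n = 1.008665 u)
Δm = Z·m_H + N·m_n − M = 0.1908 u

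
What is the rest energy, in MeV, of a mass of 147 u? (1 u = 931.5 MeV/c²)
E = mc² = 1.369e5 MeV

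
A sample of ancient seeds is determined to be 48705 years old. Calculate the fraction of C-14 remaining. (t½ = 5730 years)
N/N₀ = (1/2)^(t/t½) = 0.002762 = 0.276%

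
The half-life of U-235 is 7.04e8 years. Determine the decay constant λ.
λ = ln(2)/t½ = 9.846e-10 year⁻¹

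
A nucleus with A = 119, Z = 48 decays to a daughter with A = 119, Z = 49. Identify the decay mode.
ΔA = 0, ΔZ = +1 ⇒ beta-minus decay (β⁻)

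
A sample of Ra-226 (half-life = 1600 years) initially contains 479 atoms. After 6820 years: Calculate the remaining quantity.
N = N₀(1/2)^(t/t½) = 24.96 atoms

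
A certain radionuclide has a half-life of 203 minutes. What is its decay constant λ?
λ = ln(2)/t½ = 0.003415 minute⁻¹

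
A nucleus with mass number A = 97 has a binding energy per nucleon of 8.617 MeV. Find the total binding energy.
B.E. = 8.617 × 97 = 835.8 MeV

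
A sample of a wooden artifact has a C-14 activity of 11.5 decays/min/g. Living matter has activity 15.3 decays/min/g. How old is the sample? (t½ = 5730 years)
Age = t½ × log₂(A₀/A) = 2360 years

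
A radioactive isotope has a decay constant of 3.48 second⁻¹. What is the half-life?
t½ = ln(2)/λ = 0.1992 seconds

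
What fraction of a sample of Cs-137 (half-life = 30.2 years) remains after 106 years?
N/N₀ = (1/2)^(t/t½) = 0.08778 = 8.78%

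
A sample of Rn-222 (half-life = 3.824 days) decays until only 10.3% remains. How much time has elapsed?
t = t½ × log₂(N₀/N) = 12.54 days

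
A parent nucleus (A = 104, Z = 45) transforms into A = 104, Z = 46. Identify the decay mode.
ΔA = 0, ΔZ = +1 ⇒ beta-minus decay (β⁻)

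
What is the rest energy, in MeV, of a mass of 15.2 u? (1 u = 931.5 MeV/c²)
E = mc² = 14160 MeV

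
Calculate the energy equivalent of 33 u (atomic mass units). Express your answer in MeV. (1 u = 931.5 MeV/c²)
E = mc² = 30740 MeV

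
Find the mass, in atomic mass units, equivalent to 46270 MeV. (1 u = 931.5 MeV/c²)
m = E/c² = 49.67 u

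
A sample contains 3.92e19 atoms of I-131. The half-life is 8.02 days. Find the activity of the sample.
A = λN = 3.388e18 decays/day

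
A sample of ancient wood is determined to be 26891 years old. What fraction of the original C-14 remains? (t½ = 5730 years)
N/N₀ = (1/2)^(t/t½) = 0.03866 = 3.87%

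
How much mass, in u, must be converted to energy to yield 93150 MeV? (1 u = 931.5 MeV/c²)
m = E/c² = 100 u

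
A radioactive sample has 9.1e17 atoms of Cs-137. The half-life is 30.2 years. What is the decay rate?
A = λN = 2.089e16 decays/year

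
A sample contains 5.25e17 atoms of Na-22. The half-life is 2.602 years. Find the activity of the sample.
A = λN = 1.399e17 decays/year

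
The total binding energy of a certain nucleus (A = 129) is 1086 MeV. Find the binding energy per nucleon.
B.E./A = 1086/129 = 8.419 MeV/nucleon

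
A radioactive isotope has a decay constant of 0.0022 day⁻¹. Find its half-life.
t½ = ln(2)/λ = 315.1 days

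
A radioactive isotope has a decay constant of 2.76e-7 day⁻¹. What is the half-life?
t½ = ln(2)/λ = 2.511e6 days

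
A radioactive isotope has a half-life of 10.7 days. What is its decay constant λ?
λ = ln(2)/t½ = 0.06478 day⁻¹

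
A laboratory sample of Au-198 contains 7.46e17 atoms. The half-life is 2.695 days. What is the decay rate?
A = λN = 1.919e17 decays/day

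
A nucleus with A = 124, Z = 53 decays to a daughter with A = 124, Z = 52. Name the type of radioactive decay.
ΔA = 0, ΔZ = -1 ⇒ beta-plus decay (β⁺) or electron capture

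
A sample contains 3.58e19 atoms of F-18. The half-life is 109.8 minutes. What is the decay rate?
A = λN = 2.26e17 decays/minute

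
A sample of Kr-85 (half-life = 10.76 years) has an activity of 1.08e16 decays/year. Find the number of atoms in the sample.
N = A/λ = 1.677e17 atoms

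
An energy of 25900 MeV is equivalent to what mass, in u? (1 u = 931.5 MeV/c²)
m = E/c² = 27.8 u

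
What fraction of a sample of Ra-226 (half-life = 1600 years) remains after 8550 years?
N/N₀ = (1/2)^(t/t½) = 0.02462 = 2.46%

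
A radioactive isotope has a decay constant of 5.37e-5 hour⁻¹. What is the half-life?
t½ = ln(2)/λ = 12910 hours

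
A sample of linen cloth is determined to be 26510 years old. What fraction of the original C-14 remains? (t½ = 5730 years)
N/N₀ = (1/2)^(t/t½) = 0.04048 = 4.05%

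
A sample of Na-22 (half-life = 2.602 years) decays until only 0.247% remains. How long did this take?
t = t½ × log₂(N₀/N) = 22.54 years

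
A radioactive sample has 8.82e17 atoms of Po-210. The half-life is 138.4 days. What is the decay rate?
A = λN = 4.417e15 decays/day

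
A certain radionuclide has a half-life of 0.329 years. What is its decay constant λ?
λ = ln(2)/t½ = 2.107 year⁻¹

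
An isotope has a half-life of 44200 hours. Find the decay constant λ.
λ = ln(2)/t½ = 1.568e-5 hour⁻¹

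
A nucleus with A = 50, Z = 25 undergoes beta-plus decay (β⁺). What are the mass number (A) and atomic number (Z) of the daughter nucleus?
Daughter: A = 50, Z = 24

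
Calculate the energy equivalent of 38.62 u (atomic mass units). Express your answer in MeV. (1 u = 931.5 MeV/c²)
E = mc² = 35970 MeV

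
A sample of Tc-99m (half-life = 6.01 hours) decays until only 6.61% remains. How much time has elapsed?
t = t½ × log₂(N₀/N) = 23.55 hours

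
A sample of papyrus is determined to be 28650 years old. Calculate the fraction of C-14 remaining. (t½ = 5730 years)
N/N₀ = (1/2)^(t/t½) = 0.03125 = 3.12%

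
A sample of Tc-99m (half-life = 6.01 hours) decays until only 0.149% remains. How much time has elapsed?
t = t½ × log₂(N₀/N) = 56.44 hours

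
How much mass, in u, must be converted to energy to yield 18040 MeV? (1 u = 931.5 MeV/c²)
m = E/c² = 19.37 u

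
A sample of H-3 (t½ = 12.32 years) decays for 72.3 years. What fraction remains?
N/N₀ = (1/2)^(t/t½) = 0.01712 = 1.71%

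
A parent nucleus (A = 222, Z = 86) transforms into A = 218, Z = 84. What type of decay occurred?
ΔA = -4, ΔZ = -2 ⇒ alpha decay (α)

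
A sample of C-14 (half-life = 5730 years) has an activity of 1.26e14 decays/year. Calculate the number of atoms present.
N = A/λ = 1.042e18 atoms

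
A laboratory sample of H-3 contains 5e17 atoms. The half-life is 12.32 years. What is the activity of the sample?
A = λN = 2.813e16 decays/year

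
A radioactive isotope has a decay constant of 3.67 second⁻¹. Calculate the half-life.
t½ = ln(2)/λ = 0.1889 seconds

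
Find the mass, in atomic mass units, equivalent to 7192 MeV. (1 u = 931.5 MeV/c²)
m = E/c² = 7.721 u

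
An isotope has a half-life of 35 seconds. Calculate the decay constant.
λ = ln(2)/t½ = 0.0198 second⁻¹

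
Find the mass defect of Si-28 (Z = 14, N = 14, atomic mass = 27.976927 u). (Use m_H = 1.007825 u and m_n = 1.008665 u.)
Δm = Z·m_H + N·m_n − M = 0.2539 u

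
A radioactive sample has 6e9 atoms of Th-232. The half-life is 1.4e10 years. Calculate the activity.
A = λN = 0.2971 decays/year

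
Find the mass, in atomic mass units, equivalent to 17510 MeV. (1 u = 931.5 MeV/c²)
m = E/c² = 18.8 u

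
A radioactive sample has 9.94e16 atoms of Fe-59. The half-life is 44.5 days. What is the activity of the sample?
A = λN = 1.548e15 decays/day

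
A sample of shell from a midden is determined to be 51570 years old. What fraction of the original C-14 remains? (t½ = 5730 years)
N/N₀ = (1/2)^(t/t½) = 0.001953 = 0.195%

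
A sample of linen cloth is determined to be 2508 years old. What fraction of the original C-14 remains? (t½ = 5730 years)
N/N₀ = (1/2)^(t/t½) = 0.7383 = 73.8%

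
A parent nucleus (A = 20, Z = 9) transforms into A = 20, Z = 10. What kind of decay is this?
ΔA = 0, ΔZ = +1 ⇒ beta-minus decay (β⁻)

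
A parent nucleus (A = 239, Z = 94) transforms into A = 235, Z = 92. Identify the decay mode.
ΔA = -4, ΔZ = -2 ⇒ alpha decay (α)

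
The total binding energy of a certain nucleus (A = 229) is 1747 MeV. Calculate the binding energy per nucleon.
B.E./A = 1747/229 = 7.629 MeV/nucleon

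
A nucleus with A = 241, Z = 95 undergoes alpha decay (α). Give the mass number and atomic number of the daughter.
Daughter: A = 237, Z = 93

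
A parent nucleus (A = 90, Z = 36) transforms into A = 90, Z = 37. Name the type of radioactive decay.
ΔA = 0, ΔZ = +1 ⇒ beta-minus decay (β⁻)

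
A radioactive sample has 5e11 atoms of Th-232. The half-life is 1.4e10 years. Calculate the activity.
A = λN = 24.76 decays/year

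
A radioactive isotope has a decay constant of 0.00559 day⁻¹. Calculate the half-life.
t½ = ln(2)/λ = 124 days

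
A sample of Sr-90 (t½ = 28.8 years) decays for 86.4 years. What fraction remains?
N/N₀ = (1/2)^(t/t½) = 0.125 = 12.5%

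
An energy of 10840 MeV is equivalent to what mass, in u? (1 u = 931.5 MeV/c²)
m = E/c² = 11.64 u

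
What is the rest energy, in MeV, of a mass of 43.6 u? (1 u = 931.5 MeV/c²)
E = mc² = 40610 MeV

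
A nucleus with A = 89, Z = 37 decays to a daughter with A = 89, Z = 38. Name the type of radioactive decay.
ΔA = 0, ΔZ = +1 ⇒ beta-minus decay (β⁻)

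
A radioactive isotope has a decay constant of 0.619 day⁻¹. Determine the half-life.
t½ = ln(2)/λ = 1.12 days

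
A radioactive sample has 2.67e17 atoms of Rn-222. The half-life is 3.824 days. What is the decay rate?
A = λN = 4.84e16 decays/day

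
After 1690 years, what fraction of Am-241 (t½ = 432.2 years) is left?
N/N₀ = (1/2)^(t/t½) = 0.06651 = 6.65%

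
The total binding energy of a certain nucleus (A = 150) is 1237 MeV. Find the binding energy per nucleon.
B.E./A = 1237/150 = 8.247 MeV/nucleon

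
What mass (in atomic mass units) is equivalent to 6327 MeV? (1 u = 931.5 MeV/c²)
m = E/c² = 6.792 u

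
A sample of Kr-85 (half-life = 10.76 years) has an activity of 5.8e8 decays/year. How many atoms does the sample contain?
N = A/λ = 9.004e9 atoms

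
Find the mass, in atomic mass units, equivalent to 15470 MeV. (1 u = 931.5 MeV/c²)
m = E/c² = 16.61 u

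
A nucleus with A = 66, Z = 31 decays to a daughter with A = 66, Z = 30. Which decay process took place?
ΔA = 0, ΔZ = -1 ⇒ beta-plus decay (β⁺) or electron capture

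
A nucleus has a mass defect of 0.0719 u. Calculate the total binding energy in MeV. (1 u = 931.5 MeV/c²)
B.E. = Δm × 931.5 = 66.97 MeV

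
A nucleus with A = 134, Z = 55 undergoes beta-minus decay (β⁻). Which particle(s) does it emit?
β⁻: electron (e⁻) + antineutrino (ν̄ₑ)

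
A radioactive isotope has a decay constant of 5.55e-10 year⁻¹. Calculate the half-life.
t½ = ln(2)/λ = 1.249e9 years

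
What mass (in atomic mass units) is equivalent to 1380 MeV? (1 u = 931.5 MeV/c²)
m = E/c² = 1.481 u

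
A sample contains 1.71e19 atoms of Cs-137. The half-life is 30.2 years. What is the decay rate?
A = λN = 3.925e17 decays/year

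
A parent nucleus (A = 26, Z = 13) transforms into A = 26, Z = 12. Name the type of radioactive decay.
ΔA = 0, ΔZ = -1 ⇒ beta-plus decay (β⁺) or electron capture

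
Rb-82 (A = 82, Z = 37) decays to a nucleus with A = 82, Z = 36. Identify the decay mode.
ΔA = 0, ΔZ = -1 ⇒ beta-plus decay (β⁺) or electron capture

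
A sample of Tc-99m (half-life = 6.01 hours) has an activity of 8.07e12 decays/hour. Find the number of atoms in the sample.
N = A/λ = 6.997e13 atoms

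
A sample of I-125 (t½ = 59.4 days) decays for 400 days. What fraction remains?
N/N₀ = (1/2)^(t/t½) = 0.009394 = 0.939%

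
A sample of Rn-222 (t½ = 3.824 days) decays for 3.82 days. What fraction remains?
N/N₀ = (1/2)^(t/t½) = 0.5004 = 50%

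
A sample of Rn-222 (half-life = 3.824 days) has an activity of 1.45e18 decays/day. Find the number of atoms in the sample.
N = A/λ = 7.999e18 atoms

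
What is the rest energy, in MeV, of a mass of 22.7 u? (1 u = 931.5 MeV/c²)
E = mc² = 21150 MeV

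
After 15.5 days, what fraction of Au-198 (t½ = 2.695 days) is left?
N/N₀ = (1/2)^(t/t½) = 0.01856 = 1.86%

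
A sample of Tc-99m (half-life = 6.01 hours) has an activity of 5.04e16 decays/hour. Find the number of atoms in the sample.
N = A/λ = 4.37e17 atoms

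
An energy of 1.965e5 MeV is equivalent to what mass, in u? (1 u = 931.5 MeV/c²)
m = E/c² = 211 u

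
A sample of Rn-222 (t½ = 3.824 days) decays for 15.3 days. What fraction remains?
N/N₀ = (1/2)^(t/t½) = 0.06245 = 6.25%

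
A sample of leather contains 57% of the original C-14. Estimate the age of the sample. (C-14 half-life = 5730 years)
Age = t½ × log₂(1/ratio) = 4647 years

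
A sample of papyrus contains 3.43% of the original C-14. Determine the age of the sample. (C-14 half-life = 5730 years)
Age = t½ × log₂(1/ratio) = 27880 years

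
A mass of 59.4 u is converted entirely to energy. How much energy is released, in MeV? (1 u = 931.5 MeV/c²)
E = mc² = 55330 MeV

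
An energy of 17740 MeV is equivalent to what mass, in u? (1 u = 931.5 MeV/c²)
m = E/c² = 19.04 u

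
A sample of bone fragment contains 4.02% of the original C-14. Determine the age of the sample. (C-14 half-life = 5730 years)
Age = t½ × log₂(1/ratio) = 26570 years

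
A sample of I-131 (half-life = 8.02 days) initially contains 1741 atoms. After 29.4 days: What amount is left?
N = N₀(1/2)^(t/t½) = 137.2 atoms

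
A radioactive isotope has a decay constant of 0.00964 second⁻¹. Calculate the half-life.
t½ = ln(2)/λ = 71.9 seconds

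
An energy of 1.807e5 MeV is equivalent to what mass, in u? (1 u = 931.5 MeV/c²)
m = E/c² = 194 u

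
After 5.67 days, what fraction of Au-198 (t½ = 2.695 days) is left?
N/N₀ = (1/2)^(t/t½) = 0.2326 = 23.3%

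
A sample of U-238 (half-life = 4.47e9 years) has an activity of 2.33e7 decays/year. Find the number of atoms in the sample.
N = A/λ = 1.503e17 atoms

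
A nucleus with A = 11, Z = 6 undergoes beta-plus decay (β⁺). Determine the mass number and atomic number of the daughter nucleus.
Daughter: A = 11, Z = 5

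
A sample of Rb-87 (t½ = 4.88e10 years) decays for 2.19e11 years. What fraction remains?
N/N₀ = (1/2)^(t/t½) = 0.04457 = 4.46%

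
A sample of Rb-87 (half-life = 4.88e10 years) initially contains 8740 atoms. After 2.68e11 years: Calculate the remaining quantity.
N = N₀(1/2)^(t/t½) = 194.2 atoms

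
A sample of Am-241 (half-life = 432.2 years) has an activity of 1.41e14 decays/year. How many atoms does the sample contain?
N = A/λ = 8.792e16 atoms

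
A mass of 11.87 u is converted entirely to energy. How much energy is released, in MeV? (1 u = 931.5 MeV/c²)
E = mc² = 11060 MeV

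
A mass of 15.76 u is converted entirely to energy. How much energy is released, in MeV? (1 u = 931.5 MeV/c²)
E = mc² = 14680 MeV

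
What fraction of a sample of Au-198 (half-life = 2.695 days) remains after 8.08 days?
N/N₀ = (1/2)^(t/t½) = 0.1252 = 12.5%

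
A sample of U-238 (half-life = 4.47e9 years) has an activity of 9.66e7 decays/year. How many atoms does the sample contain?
N = A/λ = 6.23e17 atoms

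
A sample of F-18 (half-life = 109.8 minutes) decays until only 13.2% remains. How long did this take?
t = t½ × log₂(N₀/N) = 320.8 minutes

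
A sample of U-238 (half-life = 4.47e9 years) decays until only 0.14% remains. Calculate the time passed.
t = t½ × log₂(N₀/N) = 4.238e10 years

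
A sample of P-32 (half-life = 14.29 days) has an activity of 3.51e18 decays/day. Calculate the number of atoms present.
N = A/λ = 7.236e19 atoms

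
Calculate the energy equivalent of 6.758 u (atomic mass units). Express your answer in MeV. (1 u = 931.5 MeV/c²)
E = mc² = 6295 MeV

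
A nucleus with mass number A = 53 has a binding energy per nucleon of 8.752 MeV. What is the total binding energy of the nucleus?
B.E. = 8.752 × 53 = 463.9 MeV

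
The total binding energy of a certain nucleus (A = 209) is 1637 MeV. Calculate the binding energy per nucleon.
B.E./A = 1637/209 = 7.833 MeV/nucleon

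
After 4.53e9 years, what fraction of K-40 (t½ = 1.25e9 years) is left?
N/N₀ = (1/2)^(t/t½) = 0.08111 = 8.11%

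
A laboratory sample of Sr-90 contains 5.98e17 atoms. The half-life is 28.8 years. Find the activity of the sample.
A = λN = 1.439e16 decays/year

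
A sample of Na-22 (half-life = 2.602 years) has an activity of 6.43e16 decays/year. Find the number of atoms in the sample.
N = A/λ = 2.414e17 atoms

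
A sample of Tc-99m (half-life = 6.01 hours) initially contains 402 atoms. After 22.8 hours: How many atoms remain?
N = N₀(1/2)^(t/t½) = 28.99 atoms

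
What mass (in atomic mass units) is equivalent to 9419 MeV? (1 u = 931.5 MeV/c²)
m = E/c² = 10.11 u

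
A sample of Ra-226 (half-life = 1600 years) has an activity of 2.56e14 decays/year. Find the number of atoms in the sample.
N = A/λ = 5.909e17 atoms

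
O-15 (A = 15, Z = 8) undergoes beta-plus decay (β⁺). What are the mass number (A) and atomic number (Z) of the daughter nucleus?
Daughter: A = 15, Z = 7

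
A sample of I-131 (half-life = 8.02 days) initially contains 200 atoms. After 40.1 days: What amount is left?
N = N₀(1/2)^(t/t½) = 6.25 atoms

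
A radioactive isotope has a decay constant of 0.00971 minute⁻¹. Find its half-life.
t½ = ln(2)/λ = 71.38 minutes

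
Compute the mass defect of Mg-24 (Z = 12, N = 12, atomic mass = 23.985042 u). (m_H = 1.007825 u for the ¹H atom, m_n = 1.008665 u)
Δm = Z·m_H + N·m_n − M = 0.2128 u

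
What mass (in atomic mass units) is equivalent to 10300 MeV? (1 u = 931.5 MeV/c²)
m = E/c² = 11.06 u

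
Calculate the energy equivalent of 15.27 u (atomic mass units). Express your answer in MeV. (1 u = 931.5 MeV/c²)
E = mc² = 14220 MeV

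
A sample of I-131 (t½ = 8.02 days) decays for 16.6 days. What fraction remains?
N/N₀ = (1/2)^(t/t½) = 0.2382 = 23.8%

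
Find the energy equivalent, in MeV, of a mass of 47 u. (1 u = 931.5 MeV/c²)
E = mc² = 43780 MeV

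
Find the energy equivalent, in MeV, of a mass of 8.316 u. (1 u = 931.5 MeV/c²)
E = mc² = 7746 MeV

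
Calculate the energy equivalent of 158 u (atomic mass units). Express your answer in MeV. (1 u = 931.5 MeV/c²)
E = mc² = 1.472e5 MeV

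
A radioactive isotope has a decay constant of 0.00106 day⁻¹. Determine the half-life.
t½ = ln(2)/λ = 653.9 days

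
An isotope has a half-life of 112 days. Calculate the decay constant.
λ = ln(2)/t½ = 0.006189 day⁻¹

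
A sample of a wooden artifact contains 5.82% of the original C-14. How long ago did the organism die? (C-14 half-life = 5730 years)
Age = t½ × log₂(1/ratio) = 23510 years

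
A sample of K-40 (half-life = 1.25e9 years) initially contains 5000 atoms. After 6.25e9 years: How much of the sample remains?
N = N₀(1/2)^(t/t½) = 156.2 atoms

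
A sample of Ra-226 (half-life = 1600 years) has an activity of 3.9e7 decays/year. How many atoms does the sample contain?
N = A/λ = 9.002e10 atoms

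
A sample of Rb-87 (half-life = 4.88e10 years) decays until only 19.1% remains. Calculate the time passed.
t = t½ × log₂(N₀/N) = 1.166e11 years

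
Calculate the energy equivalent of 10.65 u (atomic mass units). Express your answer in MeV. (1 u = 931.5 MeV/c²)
E = mc² = 9920 MeV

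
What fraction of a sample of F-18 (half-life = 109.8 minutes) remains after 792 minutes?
N/N₀ = (1/2)^(t/t½) = 0.00674 = 0.674%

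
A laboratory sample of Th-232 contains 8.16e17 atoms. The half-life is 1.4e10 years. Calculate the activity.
A = λN = 4.04e7 decays/year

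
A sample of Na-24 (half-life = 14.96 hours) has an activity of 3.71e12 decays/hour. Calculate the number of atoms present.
N = A/λ = 8.007e13 atoms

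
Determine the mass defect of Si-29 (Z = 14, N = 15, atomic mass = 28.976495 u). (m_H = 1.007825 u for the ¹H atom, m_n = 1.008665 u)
Δm = Z·m_H + N·m_n − M = 0.263 u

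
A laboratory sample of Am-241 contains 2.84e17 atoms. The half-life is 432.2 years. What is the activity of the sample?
A = λN = 4.555e14 decays/year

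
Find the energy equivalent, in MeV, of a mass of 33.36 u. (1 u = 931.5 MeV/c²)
E = mc² = 31070 MeV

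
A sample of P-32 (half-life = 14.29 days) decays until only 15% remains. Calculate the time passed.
t = t½ × log₂(N₀/N) = 39.11 days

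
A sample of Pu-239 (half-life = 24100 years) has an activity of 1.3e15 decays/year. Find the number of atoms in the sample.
N = A/λ = 4.52e19 atoms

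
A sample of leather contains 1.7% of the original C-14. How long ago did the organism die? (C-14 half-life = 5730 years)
Age = t½ × log₂(1/ratio) = 33680 years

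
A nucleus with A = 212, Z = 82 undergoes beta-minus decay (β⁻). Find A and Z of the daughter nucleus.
Daughter: A = 212, Z = 83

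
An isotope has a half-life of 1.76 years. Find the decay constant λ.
λ = ln(2)/t½ = 0.3938 year⁻¹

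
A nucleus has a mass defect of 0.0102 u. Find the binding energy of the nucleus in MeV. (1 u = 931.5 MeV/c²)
B.E. = Δm × 931.5 = 9.501 MeV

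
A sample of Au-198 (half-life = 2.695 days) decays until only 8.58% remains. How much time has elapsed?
t = t½ × log₂(N₀/N) = 9.548 days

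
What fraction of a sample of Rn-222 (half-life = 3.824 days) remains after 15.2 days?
N/N₀ = (1/2)^(t/t½) = 0.0636 = 6.36%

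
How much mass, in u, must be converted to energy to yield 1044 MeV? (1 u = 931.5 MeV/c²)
m = E/c² = 1.121 u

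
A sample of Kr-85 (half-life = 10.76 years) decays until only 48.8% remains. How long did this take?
t = t½ × log₂(N₀/N) = 11.14 years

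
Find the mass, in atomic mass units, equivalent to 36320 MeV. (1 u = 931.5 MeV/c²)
m = E/c² = 38.99 u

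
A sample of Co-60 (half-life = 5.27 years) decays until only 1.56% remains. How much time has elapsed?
t = t½ × log₂(N₀/N) = 31.63 years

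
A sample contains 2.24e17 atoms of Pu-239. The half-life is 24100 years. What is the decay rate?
A = λN = 6.443e12 decays/year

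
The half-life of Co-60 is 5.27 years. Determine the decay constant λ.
λ = ln(2)/t½ = 0.1315 year⁻¹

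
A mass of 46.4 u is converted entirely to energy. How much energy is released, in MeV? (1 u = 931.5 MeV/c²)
E = mc² = 43220 MeV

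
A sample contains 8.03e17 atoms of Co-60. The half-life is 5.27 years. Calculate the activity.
A = λN = 1.056e17 decays/year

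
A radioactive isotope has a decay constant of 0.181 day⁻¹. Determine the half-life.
t½ = ln(2)/λ = 3.83 days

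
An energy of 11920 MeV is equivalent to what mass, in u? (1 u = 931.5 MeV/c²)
m = E/c² = 12.8 u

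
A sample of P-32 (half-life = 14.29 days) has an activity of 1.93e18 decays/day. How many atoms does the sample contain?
N = A/λ = 3.979e19 atoms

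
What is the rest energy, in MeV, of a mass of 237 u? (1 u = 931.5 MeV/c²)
E = mc² = 2.208e5 MeV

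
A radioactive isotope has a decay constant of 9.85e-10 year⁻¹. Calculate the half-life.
t½ = ln(2)/λ = 7.037e8 years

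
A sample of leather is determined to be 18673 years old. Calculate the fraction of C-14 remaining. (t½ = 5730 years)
N/N₀ = (1/2)^(t/t½) = 0.1045 = 10.4%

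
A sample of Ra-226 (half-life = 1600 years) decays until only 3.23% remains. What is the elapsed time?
t = t½ × log₂(N₀/N) = 7924 years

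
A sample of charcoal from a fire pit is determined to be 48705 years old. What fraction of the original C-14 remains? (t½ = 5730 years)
N/N₀ = (1/2)^(t/t½) = 0.002762 = 0.276%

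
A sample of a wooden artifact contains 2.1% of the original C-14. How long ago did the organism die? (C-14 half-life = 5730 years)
Age = t½ × log₂(1/ratio) = 31940 years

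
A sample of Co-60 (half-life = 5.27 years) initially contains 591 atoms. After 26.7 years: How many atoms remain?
N = N₀(1/2)^(t/t½) = 17.64 atoms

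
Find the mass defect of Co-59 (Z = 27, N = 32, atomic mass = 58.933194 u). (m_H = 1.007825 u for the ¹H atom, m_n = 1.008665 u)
Δm = Z·m_H + N·m_n − M = 0.5554 u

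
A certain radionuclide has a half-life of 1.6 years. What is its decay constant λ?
λ = ln(2)/t½ = 0.4332 year⁻¹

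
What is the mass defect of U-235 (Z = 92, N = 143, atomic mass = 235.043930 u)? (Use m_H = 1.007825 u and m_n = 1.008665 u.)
Δm = Z·m_H + N·m_n − M = 1.915 u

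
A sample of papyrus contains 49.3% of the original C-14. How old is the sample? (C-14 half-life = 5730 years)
Age = t½ × log₂(1/ratio) = 5847 years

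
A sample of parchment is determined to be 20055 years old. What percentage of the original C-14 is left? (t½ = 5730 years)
N/N₀ = (1/2)^(t/t½) = 0.08839 = 8.84%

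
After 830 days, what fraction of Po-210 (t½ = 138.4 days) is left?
N/N₀ = (1/2)^(t/t½) = 0.01566 = 1.57%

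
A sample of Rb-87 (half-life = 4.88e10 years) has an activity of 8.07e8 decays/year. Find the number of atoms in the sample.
N = A/λ = 5.682e19 atoms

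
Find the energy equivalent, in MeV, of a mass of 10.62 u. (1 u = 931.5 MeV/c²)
E = mc² = 9893 MeV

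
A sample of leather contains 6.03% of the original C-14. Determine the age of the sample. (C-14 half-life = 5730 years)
Age = t½ × log₂(1/ratio) = 23220 years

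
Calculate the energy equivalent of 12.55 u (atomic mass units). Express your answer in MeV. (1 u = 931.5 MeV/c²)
E = mc² = 11690 MeV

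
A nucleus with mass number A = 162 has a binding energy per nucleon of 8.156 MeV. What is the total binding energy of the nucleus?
B.E. = 8.156 × 162 = 1321 MeV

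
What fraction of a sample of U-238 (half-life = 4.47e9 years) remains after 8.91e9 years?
N/N₀ = (1/2)^(t/t½) = 0.2512 = 25.1%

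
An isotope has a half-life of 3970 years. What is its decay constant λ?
λ = ln(2)/t½ = 1.746e-4 year⁻¹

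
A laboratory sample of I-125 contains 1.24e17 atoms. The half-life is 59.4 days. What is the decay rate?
A = λN = 1.447e15 decays/day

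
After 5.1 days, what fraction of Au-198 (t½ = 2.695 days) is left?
N/N₀ = (1/2)^(t/t½) = 0.2694 = 26.9%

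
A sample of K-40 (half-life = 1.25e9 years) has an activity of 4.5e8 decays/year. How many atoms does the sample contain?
N = A/λ = 8.115e17 atoms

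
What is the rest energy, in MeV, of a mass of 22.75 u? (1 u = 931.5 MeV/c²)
E = mc² = 21190 MeV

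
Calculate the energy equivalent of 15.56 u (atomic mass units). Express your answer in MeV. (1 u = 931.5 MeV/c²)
E = mc² = 14490 MeV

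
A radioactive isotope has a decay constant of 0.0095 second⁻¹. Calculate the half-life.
t½ = ln(2)/λ = 72.96 seconds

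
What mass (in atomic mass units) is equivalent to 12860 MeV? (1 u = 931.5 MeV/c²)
m = E/c² = 13.81 u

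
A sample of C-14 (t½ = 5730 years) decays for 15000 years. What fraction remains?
N/N₀ = (1/2)^(t/t½) = 0.1629 = 16.3%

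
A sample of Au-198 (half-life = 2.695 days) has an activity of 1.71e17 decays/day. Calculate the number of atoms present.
N = A/λ = 6.649e17 atoms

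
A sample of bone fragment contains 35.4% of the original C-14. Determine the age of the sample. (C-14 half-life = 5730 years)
Age = t½ × log₂(1/ratio) = 8585 years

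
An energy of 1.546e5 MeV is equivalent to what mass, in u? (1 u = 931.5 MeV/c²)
m = E/c² = 166 u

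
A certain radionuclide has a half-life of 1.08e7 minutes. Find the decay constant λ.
λ = ln(2)/t½ = 6.418e-8 minute⁻¹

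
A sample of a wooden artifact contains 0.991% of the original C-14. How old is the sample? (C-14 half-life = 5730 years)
Age = t½ × log₂(1/ratio) = 38140 years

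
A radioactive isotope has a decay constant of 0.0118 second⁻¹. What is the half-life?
t½ = ln(2)/λ = 58.74 seconds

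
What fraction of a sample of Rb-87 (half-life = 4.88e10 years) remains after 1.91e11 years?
N/N₀ = (1/2)^(t/t½) = 0.06634 = 6.63%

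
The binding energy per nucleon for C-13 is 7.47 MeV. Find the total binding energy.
B.E. = 7.47 × 13 = 97.11 MeV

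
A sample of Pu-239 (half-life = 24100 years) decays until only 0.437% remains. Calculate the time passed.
t = t½ × log₂(N₀/N) = 1.889e5 years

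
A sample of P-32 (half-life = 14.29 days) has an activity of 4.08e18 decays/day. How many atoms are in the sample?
N = A/λ = 8.411e19 atoms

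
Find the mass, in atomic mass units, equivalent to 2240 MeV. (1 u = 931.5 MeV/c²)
m = E/c² = 2.405 u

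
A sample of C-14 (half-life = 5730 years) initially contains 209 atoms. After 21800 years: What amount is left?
N = N₀(1/2)^(t/t½) = 14.96 atoms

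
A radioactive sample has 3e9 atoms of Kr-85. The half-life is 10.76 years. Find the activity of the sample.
A = λN = 1.933e8 decays/year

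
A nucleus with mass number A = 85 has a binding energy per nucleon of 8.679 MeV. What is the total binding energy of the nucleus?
B.E. = 8.679 × 85 = 737.7 MeV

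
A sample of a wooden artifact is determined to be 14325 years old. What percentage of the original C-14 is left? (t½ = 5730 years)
N/N₀ = (1/2)^(t/t½) = 0.1768 = 17.7%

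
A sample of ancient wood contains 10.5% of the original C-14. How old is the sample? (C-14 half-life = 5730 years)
Age = t½ × log₂(1/ratio) = 18630 years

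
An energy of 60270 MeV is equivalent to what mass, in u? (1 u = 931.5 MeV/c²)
m = E/c² = 64.7 u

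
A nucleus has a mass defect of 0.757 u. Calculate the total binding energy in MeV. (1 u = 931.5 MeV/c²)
B.E. = Δm × 931.5 = 705.1 MeV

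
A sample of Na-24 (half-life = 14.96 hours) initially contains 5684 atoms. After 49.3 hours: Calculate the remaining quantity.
N = N₀(1/2)^(t/t½) = 578.9 atoms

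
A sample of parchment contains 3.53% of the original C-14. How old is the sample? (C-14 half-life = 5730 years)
Age = t½ × log₂(1/ratio) = 27640 years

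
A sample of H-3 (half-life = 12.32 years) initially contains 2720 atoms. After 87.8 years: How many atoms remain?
N = N₀(1/2)^(t/t½) = 19.46 atoms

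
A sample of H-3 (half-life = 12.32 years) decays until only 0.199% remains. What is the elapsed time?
t = t½ × log₂(N₀/N) = 110.5 years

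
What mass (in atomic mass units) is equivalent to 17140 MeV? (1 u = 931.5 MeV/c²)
m = E/c² = 18.4 u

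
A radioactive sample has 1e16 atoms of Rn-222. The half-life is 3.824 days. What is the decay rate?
A = λN = 1.813e15 decays/day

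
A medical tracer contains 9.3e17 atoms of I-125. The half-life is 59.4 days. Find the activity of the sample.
A = λN = 1.085e16 decays/day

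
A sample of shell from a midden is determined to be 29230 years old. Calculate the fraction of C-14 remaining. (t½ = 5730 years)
N/N₀ = (1/2)^(t/t½) = 0.02913 = 2.91%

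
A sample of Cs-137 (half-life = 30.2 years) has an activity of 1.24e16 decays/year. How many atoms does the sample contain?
N = A/λ = 5.403e17 atoms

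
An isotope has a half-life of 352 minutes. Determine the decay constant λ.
λ = ln(2)/t½ = 0.001969 minute⁻¹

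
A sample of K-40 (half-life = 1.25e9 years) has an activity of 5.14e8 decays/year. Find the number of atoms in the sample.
N = A/λ = 9.269e17 atoms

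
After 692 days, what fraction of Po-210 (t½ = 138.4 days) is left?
N/N₀ = (1/2)^(t/t½) = 0.03125 = 3.12%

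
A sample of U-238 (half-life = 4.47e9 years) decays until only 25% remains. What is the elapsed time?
t = t½ × log₂(N₀/N) = 8.94e9 years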